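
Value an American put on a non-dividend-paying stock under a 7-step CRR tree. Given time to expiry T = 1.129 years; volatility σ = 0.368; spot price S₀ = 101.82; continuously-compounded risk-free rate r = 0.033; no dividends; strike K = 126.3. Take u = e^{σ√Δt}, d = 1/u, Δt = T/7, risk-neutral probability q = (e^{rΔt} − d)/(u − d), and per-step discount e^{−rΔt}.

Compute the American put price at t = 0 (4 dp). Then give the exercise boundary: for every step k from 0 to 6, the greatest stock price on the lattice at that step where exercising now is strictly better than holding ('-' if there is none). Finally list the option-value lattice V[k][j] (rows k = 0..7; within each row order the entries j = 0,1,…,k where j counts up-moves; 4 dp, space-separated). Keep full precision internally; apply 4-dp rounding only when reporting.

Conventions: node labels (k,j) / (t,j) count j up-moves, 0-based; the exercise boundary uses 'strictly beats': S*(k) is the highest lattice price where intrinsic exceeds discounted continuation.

params: Δt=0.16129 u=1.15927 d=0.86261 q=0.48111 e^(-rΔt)=0.99469
t_7 payoffs: 90.1139 77.6693 60.9449 38.4688 8.2632 0.0000 0.0000 0.0000
t_6: node(6,0) S=41.9494 payoff=84.3506 vs cont=83.6801 → 84.3506 [stop]  node(6,1) S=56.3761 payoff=69.9239 vs cont=69.2534 → 69.9239 [stop]  node(6,2) S=75.7642 payoff=50.5358 vs cont=49.8653 → 50.5358 [stop]  node(6,3) S=101.8200 payoff=24.4800 vs cont=23.8096 → 24.4800 [stop]  node(6,4) S=136.8365 payoff=0.0000 vs cont=4.2649 → 4.2649 [wait]  node(6,5) S=183.8955 payoff=0.0000 vs cont=0.0000 → 0.0000 [wait]  node(6,6) S=247.1383 payoff=0.0000 vs cont=0.0000 → 0.0000 [wait]  ⇒ S*(6)=101.8200
t_5: node(5,0) S=48.6307 payoff=77.6693 vs cont=76.9988 → 77.6693 [stop]  node(5,1) S=65.3551 payoff=60.9449 vs cont=60.2744 → 60.9449 [stop]  node(5,2) S=87.8312 payoff=38.4688 vs cont=37.7984 → 38.4688 [stop]  node(5,3) S=118.0368 payoff=8.2632 vs cont=14.6760 → 14.6760 [wait]  node(5,4) S=158.6305 payoff=0.0000 vs cont=2.2013 → 2.2013 [wait]  node(5,5) S=213.1845 payoff=0.0000 vs cont=0.0000 → 0.0000 [wait]  ⇒ S*(5)=87.8312
t_4: node(4,0) S=56.3761 payoff=69.9239 vs cont=69.2534 → 69.9239 [stop]  node(4,1) S=75.7642 payoff=50.5358 vs cont=49.8653 → 50.5358 [stop]  node(4,2) S=101.8200 payoff=24.4800 vs cont=26.8785 → 26.8785 [wait]  node(4,3) S=136.8365 payoff=0.0000 vs cont=8.6283 → 8.6283 [wait]  node(4,4) S=183.8955 payoff=0.0000 vs cont=1.1362 → 1.1362 [wait]  ⇒ S*(4)=75.7642
t_3: node(3,0) S=65.3551 payoff=60.9449 vs cont=60.2744 → 60.9449 [stop]  node(3,1) S=87.8312 payoff=38.4688 vs cont=38.9462 → 38.9462 [wait]  node(3,2) S=118.0368 payoff=8.2632 vs cont=18.0021 → 18.0021 [wait]  node(3,3) S=158.6305 payoff=0.0000 vs cont=4.9971 → 4.9971 [wait]  ⇒ S*(3)=65.3551
t_2: node(2,0) S=75.7642 payoff=50.5358 vs cont=50.0938 → 50.5358 [stop]  node(2,1) S=101.8200 payoff=24.4800 vs cont=28.7166 → 28.7166 [wait]  node(2,2) S=136.8365 payoff=0.0000 vs cont=11.6829 → 11.6829 [wait]  ⇒ S*(2)=75.7642
t_1: node(1,0) S=87.8312 payoff=38.4688 vs cont=39.8258 → 39.8258 [wait]  node(1,1) S=118.0368 payoff=8.2632 vs cont=20.4126 → 20.4126 [wait]  ⇒ S*(1)=-
t_0: node(0,0) S=101.8200 payoff=24.4800 vs cont=30.3241 → 30.3241 [wait]  ⇒ S*(0)=-

price = 30.3241
boundary = - - 75.7642 65.3551 75.7642 87.8312 101.8200
tree:
30.3241
39.8258 20.4126
50.5358 28.7166 11.6829
60.9449 38.9462 18.0021 4.9971
69.9239 50.5358 26.8785 8.6283 1.1362
77.6693 60.9449 38.4688 14.6760 2.2013 0.0000
84.3506 69.9239 50.5358 24.4800 4.2649 0.0000 0.0000
90.1139 77.6693 60.9449 38.4688 8.2632 0.0000 0.0000 0.0000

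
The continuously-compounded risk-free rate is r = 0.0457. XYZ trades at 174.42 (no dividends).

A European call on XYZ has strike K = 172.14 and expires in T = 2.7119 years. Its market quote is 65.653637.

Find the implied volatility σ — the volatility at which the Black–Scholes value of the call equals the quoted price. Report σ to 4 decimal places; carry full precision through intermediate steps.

sigma = 0.5171

At σ = 0.5171 the Black–Scholes value reproduces the quote:
σ√T = 0.5171·√2.7119 = 0.851552
d₁ = (ln(S/K) + (r+σ²/2)T) / (σ√T) = (ln(174.42/172.14) + (0.0457+0.5171²/2)·2.7119) / 0.851552 = (0.013158 + 0.486505) / 0.851552 = 0.586767
d₂ = d₁ − σ√T = 0.586767 − 0.851552 = -0.264786
e^{−rT} = 0.883438
N(d₁) = 0.721320,  N(d₂) = 0.395587
V = S·N(d₁) − K·e^{−rT}·N(d₂) = 125.812604 − 60.158967 = 65.653637 (the quoted price), and the Black–Scholes price is strictly increasing in σ, so σ is unique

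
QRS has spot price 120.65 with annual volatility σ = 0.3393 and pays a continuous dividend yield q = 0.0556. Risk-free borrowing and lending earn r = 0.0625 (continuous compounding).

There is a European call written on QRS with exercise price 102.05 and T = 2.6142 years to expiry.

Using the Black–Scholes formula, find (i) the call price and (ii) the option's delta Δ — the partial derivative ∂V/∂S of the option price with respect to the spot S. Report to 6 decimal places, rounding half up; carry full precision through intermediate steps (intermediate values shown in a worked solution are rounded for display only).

price = 30.607425
Δ = 0.631121

σ√T = 0.3393·√2.6142 = 0.548597
d₁ = (ln(S/K) + (r−q+σ²/2)T) / (σ√T) = (ln(120.65/102.05) + (0.0625−0.0556+0.3393²/2)·2.6142) / 0.548597 = (0.167431 + 0.168517) / 0.548597 = 0.612377
d₂ = d₁ − σ√T = 0.612377 − 0.548597 = 0.063780
e^{−rT} = 0.849262
e^{−qT} = 0.864720
N(d₁) = 0.729856,  N(d₂) = 0.525427
Call price V = S·e^{−qT}·N(d₁) − K·e^{−rT}·N(d₂) = 76.144743 − 45.537318 = 30.607425
Δ = e^{−qT}·N(d₁) = 0.631121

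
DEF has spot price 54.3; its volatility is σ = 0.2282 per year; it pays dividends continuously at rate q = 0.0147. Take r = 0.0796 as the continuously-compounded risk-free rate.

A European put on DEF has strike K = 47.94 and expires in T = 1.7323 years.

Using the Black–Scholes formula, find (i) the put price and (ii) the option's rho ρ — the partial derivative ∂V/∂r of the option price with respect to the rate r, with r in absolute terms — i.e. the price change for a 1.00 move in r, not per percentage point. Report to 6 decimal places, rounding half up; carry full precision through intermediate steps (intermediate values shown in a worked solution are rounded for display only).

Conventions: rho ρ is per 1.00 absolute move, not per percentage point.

σ√T = 0.2282·√1.7323 = 0.300350
d₁ = (ln(S/K) + (r−q+σ²/2)T) / (σ√T) = (ln(54.3/47.94) + (0.0796−0.0147+0.2282²/2)·1.7323) / 0.300350 = (0.124574 + 0.157531) / 0.300350 = 0.939256
d₂ = d₁ − σ√T = 0.939256 − 0.300350 = 0.638906
e^{−rT} = 0.871194
e^{−qT} = 0.974857
N(−d₁) = 0.173800,  N(−d₂) = 0.261442
Put price V = K·e^{−rT}·N(−d₂) − S·e^{−qT}·N(−d₁) = 10.919129 − 9.200037 = 1.719092
ρ = −K·T·e^{−rT}·N(−d₂) = -18.915207

price = 1.719092
ρ = -18.915207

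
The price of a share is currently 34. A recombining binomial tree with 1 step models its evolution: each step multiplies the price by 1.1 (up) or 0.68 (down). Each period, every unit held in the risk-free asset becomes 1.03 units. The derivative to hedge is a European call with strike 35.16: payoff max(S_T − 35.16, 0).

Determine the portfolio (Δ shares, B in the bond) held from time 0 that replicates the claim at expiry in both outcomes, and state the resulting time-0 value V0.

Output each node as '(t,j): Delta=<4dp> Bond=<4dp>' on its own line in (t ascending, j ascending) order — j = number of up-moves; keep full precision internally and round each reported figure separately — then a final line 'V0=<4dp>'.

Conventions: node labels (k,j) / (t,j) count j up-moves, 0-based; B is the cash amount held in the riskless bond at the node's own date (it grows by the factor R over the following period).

(0,0): Delta=0.1569 Bond=-3.5210
V0=1.8123

Under the risk-neutral measure, an up-move has probability p* = (R−d)/(u−d) = 0.8333 and values discount at R = 1.03.
Expiry values: V(1,0)=0.0000, V(1,1)=2.2400
  t=0,j=0: stock 34.0000 → up 37.4000 (V=2.2400), down 23.1200 (V=0.0000). Price 1.8123; hedge Δ=0.1569, bond B=-3.5210.
Check: Δ(0,0)·S0 + B(0,0) = 1.8123 = V0.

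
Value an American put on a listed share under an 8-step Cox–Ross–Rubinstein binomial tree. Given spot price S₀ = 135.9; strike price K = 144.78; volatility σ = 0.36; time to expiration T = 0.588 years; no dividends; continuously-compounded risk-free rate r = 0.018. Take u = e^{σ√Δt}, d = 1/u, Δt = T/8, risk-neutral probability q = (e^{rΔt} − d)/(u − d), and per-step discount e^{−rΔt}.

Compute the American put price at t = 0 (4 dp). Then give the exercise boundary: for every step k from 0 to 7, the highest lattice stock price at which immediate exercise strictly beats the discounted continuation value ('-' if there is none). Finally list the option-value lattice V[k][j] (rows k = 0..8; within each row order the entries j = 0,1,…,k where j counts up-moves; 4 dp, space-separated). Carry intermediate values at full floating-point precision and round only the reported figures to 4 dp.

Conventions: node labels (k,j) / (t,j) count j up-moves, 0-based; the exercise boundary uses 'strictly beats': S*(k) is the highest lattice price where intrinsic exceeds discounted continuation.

Δt=0.07350  u=1.10252  d=0.90701  q=0.48239  discount=0.99868
step 8 (expiry): payoffs max(K−S,0) = 82.5320 69.1144 52.8045 32.9789 8.8800 0.0000 0.0000 0.0000 0.0000
step 7: (k=7,j=0): S=68.6297, K−S=76.1503, hold=75.9589 ⇒ V=76.1503 exercise | (k=7,j=1): S=83.4229, K−S=61.3571, hold=61.1656 ⇒ V=61.3571 exercise | (k=7,j=2): S=101.4049, K−S=43.3751, hold=43.1836 ⇒ V=43.3751 exercise | (k=7,j=3): S=123.2630, K−S=21.5170, hold=21.3256 ⇒ V=21.5170 exercise | (k=7,j=4): S=149.8326, K−S=0.0000, hold=4.5903 ⇒ V=4.5903 continue | (k=7,j=5): S=182.1293, K−S=0.0000, hold=0.0000 ⇒ V=0.0000 continue | (k=7,j=6): S=221.3876, K−S=0.0000, hold=0.0000 ⇒ V=0.0000 continue | (k=7,j=7): S=269.1082, K−S=0.0000, hold=0.0000 ⇒ V=0.0000 continue  boundary S*=123.2630
step 6: (k=6,j=0): S=75.6656, K−S=69.1144, hold=68.9229 ⇒ V=69.1144 exercise | (k=6,j=1): S=91.9755, K−S=52.8045, hold=52.6130 ⇒ V=52.8045 exercise | (k=6,j=2): S=111.8011, K−S=32.9789, hold=32.7875 ⇒ V=32.9789 exercise | (k=6,j=3): S=135.9000, K−S=8.8800, hold=13.3341 ⇒ V=13.3341 continue | (k=6,j=4): S=165.1935, K−S=0.0000, hold=2.3728 ⇒ V=2.3728 continue | (k=6,j=5): S=200.8013, K−S=0.0000, hold=0.0000 ⇒ V=0.0000 continue | (k=6,j=6): S=244.0845, K−S=0.0000, hold=0.0000 ⇒ V=0.0000 continue  boundary S*=111.8011
step 5: (k=5,j=0): S=83.4229, K−S=61.3571, hold=61.1656 ⇒ V=61.3571 exercise | (k=5,j=1): S=101.4049, K−S=43.3751, hold=43.1836 ⇒ V=43.3751 exercise | (k=5,j=2): S=123.2630, K−S=21.5170, hold=23.4714 ⇒ V=23.4714 continue | (k=5,j=3): S=149.8326, K−S=0.0000, hold=8.0358 ⇒ V=8.0358 continue | (k=5,j=4): S=182.1293, K−S=0.0000, hold=1.2266 ⇒ V=1.2266 continue | (k=5,j=5): S=221.3876, K−S=0.0000, hold=0.0000 ⇒ V=0.0000 continue  boundary S*=101.4049
step 4: (k=4,j=0): S=91.9755, K−S=52.8045, hold=52.6130 ⇒ V=52.8045 exercise | (k=4,j=1): S=111.8011, K−S=32.9789, hold=33.7290 ⇒ V=33.7290 continue | (k=4,j=2): S=135.9000, K−S=8.8800, hold=16.0042 ⇒ V=16.0042 continue | (k=4,j=3): S=165.1935, K−S=0.0000, hold=4.7448 ⇒ V=4.7448 continue | (k=4,j=4): S=200.8013, K−S=0.0000, hold=0.6340 ⇒ V=0.6340 continue  boundary S*=91.9755
step 3: (k=3,j=0): S=101.4049, K−S=43.3751, hold=43.5450 ⇒ V=43.5450 continue | (k=3,j=1): S=123.2630, K−S=21.5170, hold=25.1455 ⇒ V=25.1455 continue | (k=3,j=2): S=149.8326, K−S=0.0000, hold=10.5588 ⇒ V=10.5588 continue | (k=3,j=3): S=182.1293, K−S=0.0000, hold=2.7582 ⇒ V=2.7582 continue  boundary S*=-
step 2: (k=2,j=0): S=111.8011, K−S=32.9789, hold=34.6234 ⇒ V=34.6234 continue | (k=2,j=1): S=135.9000, K−S=8.8800, hold=18.0850 ⇒ V=18.0850 continue | (k=2,j=2): S=165.1935, K−S=0.0000, hold=6.7869 ⇒ V=6.7869 continue  boundary S*=-
step 1: (k=1,j=0): S=123.2630, K−S=21.5170, hold=26.6102 ⇒ V=26.6102 continue | (k=1,j=1): S=149.8326, K−S=0.0000, hold=12.6182 ⇒ V=12.6182 continue  boundary S*=-
step 0: (k=0,j=0): S=135.9000, K−S=8.8800, hold=19.8343 ⇒ V=19.8343 continue  boundary S*=-

price = 19.8343
boundary = - - - - 91.9755 101.4049 111.8011 123.2630
tree:
19.8343
26.6102 12.6182
34.6234 18.0850 6.7869
43.5450 25.1455 10.5588 2.7582
52.8045 33.7290 16.0042 4.7448 0.6340
61.3571 43.3751 23.4714 8.0358 1.2266 0.0000
69.1144 52.8045 32.9789 13.3341 2.3728 0.0000 0.0000
76.1503 61.3571 43.3751 21.5170 4.5903 0.0000 0.0000 0.0000
82.5320 69.1144 52.8045 32.9789 8.8800 0.0000 0.0000 0.0000 0.0000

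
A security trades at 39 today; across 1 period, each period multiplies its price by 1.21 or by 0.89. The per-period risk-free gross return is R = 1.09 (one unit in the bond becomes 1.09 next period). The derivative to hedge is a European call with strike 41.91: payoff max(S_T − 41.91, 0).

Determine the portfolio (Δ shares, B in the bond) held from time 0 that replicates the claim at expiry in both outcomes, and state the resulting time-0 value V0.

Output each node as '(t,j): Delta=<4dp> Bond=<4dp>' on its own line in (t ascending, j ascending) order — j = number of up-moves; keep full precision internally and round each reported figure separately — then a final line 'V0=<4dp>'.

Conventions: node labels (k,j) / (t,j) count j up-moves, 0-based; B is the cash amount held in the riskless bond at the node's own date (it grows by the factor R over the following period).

Under the risk-neutral measure, an up-move has probability p* = (R−d)/(u−d) = 0.6250 and values discount at R = 1.09.
Expiry values: V(1,0)=0.0000, V(1,1)=5.2800
  t=0,j=0: stock 39.0000 → up 47.1900 (V=5.2800), down 34.7100 (V=0.0000). Price 3.0275; hedge Δ=0.4231, bond B=-13.4725.
As a check, the time-0 holding Δ(0,0)·S0 + B(0,0) comes to 3.0275 — exactly V0.

(0,0): Delta=0.4231 Bond=-13.4725
V0=3.0275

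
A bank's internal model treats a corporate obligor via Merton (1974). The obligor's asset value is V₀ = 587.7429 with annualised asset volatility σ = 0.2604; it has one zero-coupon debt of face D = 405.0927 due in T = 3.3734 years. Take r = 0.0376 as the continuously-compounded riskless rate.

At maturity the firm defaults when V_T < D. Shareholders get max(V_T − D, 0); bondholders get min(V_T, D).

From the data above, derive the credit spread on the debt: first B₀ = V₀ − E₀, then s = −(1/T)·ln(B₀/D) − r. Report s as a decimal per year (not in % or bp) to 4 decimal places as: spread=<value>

spread=0.0140

Equity is a call on the firm's assets struck at D = 405.0927:
d₁ = [ln(V₀/D) + (r + σ²/2)T] / (σ√T)
   = [ln(587.7429/405.0927) + (0.0376 + 0.5·0.2604²)·3.3734] / (0.2604·√3.3734)
   = [0.372174 + 0.241212] / 0.478272 = 1.282504
d₂ = d₁ − σ√T = 1.282504 − 0.478272 = 0.804232
N(d₁) = 0.900167,  N(d₂) = 0.789368,  e^(−rT) = 0.880875
E₀ = V₀·N(d₁) − D·e^(−rT)·N(d₂)
   = 587.7429·0.900167 − 405.0927·0.880875·0.789368 = 247.391745
B₀ = V₀ − E₀ = 587.7429 − 247.391745 = 340.351155
spread = −(1/T)·ln(B₀/D) − r = −(1/3.3734)·ln(340.351155/405.0927) − 0.0376 = 0.01402093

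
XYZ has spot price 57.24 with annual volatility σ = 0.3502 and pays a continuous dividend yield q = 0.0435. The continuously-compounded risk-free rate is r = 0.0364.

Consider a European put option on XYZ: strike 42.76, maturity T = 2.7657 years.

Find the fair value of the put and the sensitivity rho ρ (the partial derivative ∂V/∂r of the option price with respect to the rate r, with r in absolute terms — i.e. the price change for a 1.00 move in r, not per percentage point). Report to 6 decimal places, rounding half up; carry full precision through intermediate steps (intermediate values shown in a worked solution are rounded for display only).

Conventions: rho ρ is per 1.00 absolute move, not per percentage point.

price = 5.257777
ρ = -46.003812

σ√T = 0.3502·√2.7657 = 0.582396
d₁ = (ln(S/K) + (r−q+σ²/2)T) / (σ√T) = (ln(57.24/42.76) + (0.0364−0.0435+0.3502²/2)·2.7657) / 0.582396 = (0.291650 + 0.149956) / 0.582396 = 0.758257
d₂ = d₁ − σ√T = 0.758257 − 0.582396 = 0.175861
e^{−rT} = 0.904230
e^{−qT} = 0.886647
N(−d₁) = 0.224149,  N(−d₂) = 0.430202
Put price V = K·e^{−rT}·N(−d₂) − S·e^{−qT}·N(−d₁) = 16.633696 − 11.375919 = 5.257777
ρ = −K·T·e^{−rT}·N(−d₂) = -46.003812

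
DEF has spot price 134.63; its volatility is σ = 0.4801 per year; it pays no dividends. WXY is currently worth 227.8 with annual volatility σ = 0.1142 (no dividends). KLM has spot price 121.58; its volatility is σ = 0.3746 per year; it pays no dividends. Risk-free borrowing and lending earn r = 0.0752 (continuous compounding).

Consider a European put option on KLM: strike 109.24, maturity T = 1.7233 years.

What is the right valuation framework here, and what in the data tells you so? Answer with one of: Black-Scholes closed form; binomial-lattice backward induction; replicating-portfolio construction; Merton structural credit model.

Key observation: everything needed for the exact continuous-time valuation of the European put on KLM (strike 109.24) is given, and no feature rules the closed form out.

framework: Black-Scholes closed form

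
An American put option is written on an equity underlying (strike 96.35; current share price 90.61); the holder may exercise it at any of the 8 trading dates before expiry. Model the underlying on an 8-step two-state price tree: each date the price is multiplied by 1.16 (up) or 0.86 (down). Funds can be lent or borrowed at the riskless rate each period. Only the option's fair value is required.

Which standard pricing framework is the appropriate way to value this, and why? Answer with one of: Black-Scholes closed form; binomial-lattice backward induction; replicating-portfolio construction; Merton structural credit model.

Key observation: the put (strike 96.35 on spot 90.61) is American-style on a 8-step discrete price model, so the early-exercise decision at every node requires stepwise backward valuation — a closed form cannot price the exercise right.

framework: binomial-lattice backward induction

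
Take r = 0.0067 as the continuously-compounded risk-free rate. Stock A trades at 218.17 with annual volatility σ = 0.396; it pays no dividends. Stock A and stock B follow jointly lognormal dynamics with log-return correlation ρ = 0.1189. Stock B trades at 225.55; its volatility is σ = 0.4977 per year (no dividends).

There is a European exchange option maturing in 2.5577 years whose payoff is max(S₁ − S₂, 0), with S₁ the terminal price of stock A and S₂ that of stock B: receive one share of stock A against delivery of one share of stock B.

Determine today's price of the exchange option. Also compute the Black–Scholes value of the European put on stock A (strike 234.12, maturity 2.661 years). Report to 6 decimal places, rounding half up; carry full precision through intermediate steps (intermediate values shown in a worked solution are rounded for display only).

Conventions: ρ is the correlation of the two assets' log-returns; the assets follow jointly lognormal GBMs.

σ_eff = √(σ₁² + σ₂² − 2ρσ₁σ₂) = √(0.396² + 0.4977² − 2·0.1189·0.396·0.4977) = 0.598041
d₁ = (ln(S₁/S₂) + (q₂ − q₁ + σ_eff²/2)T) / (σ_eff√T) = (ln(218.17/225.55) + (0.0 − 0.0 + 0.178827)·2.5577) / 0.956436 = 0.443436
d₂ = d₁ − σ_eff√T = 0.443436 − 0.956436 = -0.513001
N(d₁) = 0.671275,  N(d₂) = 0.303975
V = S₁·e^{−q₁T}·N(d₁) − S₂·e^{−q₂T}·N(d₂) = 146.451990 − 68.561657 = 77.890333
[vanilla: stock A put K=234.12]
σ√T = 0.396·√2.661 = 0.645978
d₁ = (ln(S/K) + (r+σ²/2)T) / (σ√T) = (ln(218.17/234.12) + (0.0067+0.396²/2)·2.661) / 0.645978 = (-0.070559 + 0.226472) / 0.645978 = 0.241360
d₂ = d₁ − σ√T = 0.241360 − 0.645978 = -0.404618
e^{−rT} = 0.982329
N(−d₁) = 0.404638,  N(−d₂) = 0.657121
price = K·e^{−rT}·N(−d₂) − S·N(−d₁) = 151.126572 − 88.279892 = 62.846680

exchange price = 77.890333
price(stock A put K=234.12) = 62.846680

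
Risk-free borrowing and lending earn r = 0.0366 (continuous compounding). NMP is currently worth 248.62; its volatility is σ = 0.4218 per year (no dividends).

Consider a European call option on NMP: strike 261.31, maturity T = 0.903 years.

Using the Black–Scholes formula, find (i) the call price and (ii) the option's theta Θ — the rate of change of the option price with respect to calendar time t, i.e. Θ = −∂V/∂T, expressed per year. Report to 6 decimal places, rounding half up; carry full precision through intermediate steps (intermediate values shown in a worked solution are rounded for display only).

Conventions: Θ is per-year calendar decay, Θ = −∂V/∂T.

σ√T = 0.4218·√0.903 = 0.400821
d₁ = (ln(S/K) + (r+σ²/2)T) / (σ√T) = (ln(248.62/261.31) + (0.0366+0.4218²/2)·0.903) / 0.400821 = (-0.049782 + 0.113379) / 0.400821 = 0.158666
d₂ = d₁ − σ√T = 0.158666 − 0.400821 = -0.242155
e^{−rT} = 0.967490
N(d₁) = 0.563034,  N(d₂) = 0.404330
Call price V = S·N(d₁) − K·e^{−rT}·N(d₂) = 139.981523 − 102.220675 = 37.760848
φ(d₁) = (1/√(2π))·e^{−d₁²/2} = 0.393952
Θ = −S·φ(d₁)·σ/(2√T) − r·K·e^{−rT}·N(d₂) = −21.737629 − 3.741277 = -25.478905

price = 37.760848
Θ = -25.478905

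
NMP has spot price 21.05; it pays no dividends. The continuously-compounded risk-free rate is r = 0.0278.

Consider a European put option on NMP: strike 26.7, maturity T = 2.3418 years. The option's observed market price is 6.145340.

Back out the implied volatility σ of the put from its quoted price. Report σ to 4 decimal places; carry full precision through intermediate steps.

At σ = 0.2758 the Black–Scholes value reproduces the quote:
σ√T = 0.2758·√2.3418 = 0.422055
d₁ = (ln(S/K) + (r+σ²/2)T) / (σ√T) = (ln(21.05/26.7) + (0.0278+0.2758²/2)·2.3418) / 0.422055 = (-0.237763 + 0.154167) / 0.422055 = -0.198068
d₂ = d₁ − σ√T = -0.198068 − 0.422055 = -0.620123
e^{−rT} = 0.936972
N(−d₁) = 0.578504,  N(−d₂) = 0.732412
V = K·e^{−rT}·N(−d₂) − S·N(−d₁) = 18.322852 − 12.177513 = 6.145340 (the quoted price), and the Black–Scholes price is strictly increasing in σ, so σ is unique

sigma = 0.2758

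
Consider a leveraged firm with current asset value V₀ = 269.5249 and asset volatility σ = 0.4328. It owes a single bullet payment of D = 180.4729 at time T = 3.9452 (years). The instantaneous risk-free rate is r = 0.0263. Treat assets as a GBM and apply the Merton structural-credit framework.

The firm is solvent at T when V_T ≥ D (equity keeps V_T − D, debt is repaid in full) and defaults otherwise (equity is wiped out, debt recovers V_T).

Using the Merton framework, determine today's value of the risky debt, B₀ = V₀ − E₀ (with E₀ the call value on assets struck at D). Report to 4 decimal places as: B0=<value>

B0=133.1756

Equity is a call on the firm's assets struck at D = 180.4729:
d₁ = [ln(V₀/D) + (r + σ²/2)T] / (σ√T)
   = [ln(269.5249/180.4729) + (0.0263 + 0.5·0.4328²)·3.9452] / (0.4328·√3.9452)
   = [0.401080 + 0.473258] / 0.859650 = 1.017086
d₂ = d₁ − σ√T = 1.017086 − 0.859650 = 0.157436
N(d₁) = 0.845444,  N(d₂) = 0.562549,  e^(−rT) = 0.901443
E₀ = V₀·N(d₁) − D·e^(−rT)·N(d₂)
   = 269.5249·0.845444 − 180.4729·0.901443·0.562549 = 136.349252
B₀ = V₀ − E₀ = 269.5249 − 136.349252 = 133.175648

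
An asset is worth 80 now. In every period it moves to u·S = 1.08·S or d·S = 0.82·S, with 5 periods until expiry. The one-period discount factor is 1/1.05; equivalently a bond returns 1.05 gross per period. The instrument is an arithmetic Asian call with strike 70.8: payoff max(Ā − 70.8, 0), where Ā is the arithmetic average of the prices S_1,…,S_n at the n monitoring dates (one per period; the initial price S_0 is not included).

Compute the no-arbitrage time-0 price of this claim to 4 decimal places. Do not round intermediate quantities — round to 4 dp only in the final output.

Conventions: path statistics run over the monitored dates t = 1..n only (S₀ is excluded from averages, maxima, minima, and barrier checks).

price = 17.4896

No-arbitrage gives p* = (R−d)/(u−d) = 0.8846: enumerate every path, weight its payoff by its p*-probability, and discount by R^5.
Enumerate all 2^5 = 32 price paths (U = up ×1.08, D = down ×0.82); each path with k up-moves has probability p*^k·(1−p*)^(5−k).
DDDDD: Ā=45.8661, payoff=0.0000, prob=0.000020
UDDDD: Ā=60.4090, payoff=0.0000, prob=0.000157
DUDDD: Ā=56.2490, payoff=0.0000, prob=0.000157
UUDDD: Ā=74.0840, payoff=3.2840, prob=0.001202
DDUDD: Ā=52.8378, payoff=0.0000, prob=0.000157
UDUDD: Ā=69.5912, payoff=0.0000, prob=0.001202
DUUDD: Ā=65.4312, payoff=0.0000, prob=0.001202
UUUDD: Ā=86.1777, payoff=15.3777, prob=0.009216
DDDUD: Ā=50.0406, payoff=0.0000, prob=0.000157
UDDUD: Ā=65.9071, payoff=0.0000, prob=0.001202
DUDUD: Ā=61.7471, payoff=0.0000, prob=0.001202
UUDUD: Ā=81.3255, payoff=10.5255, prob=0.009216
DDUUD: Ā=58.3359, payoff=0.0000, prob=0.001202
UDUUD: Ā=76.8327, payoff=6.0327, prob=0.009216
DUUUD: Ā=72.6727, payoff=1.8727, prob=0.009216
UUUUD: Ā=95.7152, payoff=24.9152, prob=0.070659
DDDDU: Ā=47.7469, payoff=0.0000, prob=0.000157
UDDDU: Ā=62.8862, payoff=0.0000, prob=0.001202
DUDDU: Ā=58.7262, payoff=0.0000, prob=0.001202
UUDDU: Ā=77.3467, payoff=6.5467, prob=0.009216
DDUDU: Ā=55.3150, payoff=0.0000, prob=0.001202
UDUDU: Ā=72.8539, payoff=2.0539, prob=0.009216
DUUDU: Ā=68.6939, payoff=0.0000, prob=0.009216
UUUDU: Ā=90.4748, payoff=19.6748, prob=0.070659
DDDUU: Ā=52.5178, payoff=0.0000, prob=0.001202
UDDUU: Ā=69.1698, payoff=0.0000, prob=0.009216
DUDUU: Ā=65.0098, payoff=0.0000, prob=0.009216
UUDUU: Ā=85.6226, payoff=14.8226, prob=0.070659
DDUUU: Ā=61.5986, payoff=0.0000, prob=0.009216
UDUUU: Ā=81.1298, payoff=10.3298, prob=0.070659
DUUUU: Ā=76.9698, payoff=6.1698, prob=0.070659
UUUUU: Ā=101.3749, payoff=30.5749, prob=0.541717
Price = Σ prob·payoff / R^5 = 22.321593 / 1.276282 = 17.4896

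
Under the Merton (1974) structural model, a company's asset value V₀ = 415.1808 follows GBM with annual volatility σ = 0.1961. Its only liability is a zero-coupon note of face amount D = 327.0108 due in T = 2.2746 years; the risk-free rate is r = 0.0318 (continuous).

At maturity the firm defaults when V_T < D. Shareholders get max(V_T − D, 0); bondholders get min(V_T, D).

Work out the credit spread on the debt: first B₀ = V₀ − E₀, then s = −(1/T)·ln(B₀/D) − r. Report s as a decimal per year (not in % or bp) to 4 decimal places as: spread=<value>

spread=0.0115

Apply the equity-as-call identities (strike 327.0108, horizon 2.2746 years):
d₁ = [ln(V₀/D) + (r + σ²/2)T] / (σ√T)
   = [ln(415.1808/327.0108) + (0.0318 + 0.5·0.1961²)·2.2746] / (0.1961·√2.2746)
   = [0.238721 + 0.116067] / 0.295754 = 1.199607
d₂ = d₁ − σ√T = 1.199607 − 0.295754 = 0.903854
N(d₁) = 0.884854,  N(d₂) = 0.816964,  e^(−rT) = 0.930222
E₀ = V₀·N(d₁) − D·e^(−rT)·N(d₂)
   = 415.1808·0.884854 − 327.0108·0.930222·0.816964 = 118.860198
B₀ = V₀ − E₀ = 415.1808 − 118.860198 = 296.320602
spread = −(1/T)·ln(B₀/D) − r = −(1/2.2746)·ln(296.320602/327.0108) − 0.0318 = 0.01152683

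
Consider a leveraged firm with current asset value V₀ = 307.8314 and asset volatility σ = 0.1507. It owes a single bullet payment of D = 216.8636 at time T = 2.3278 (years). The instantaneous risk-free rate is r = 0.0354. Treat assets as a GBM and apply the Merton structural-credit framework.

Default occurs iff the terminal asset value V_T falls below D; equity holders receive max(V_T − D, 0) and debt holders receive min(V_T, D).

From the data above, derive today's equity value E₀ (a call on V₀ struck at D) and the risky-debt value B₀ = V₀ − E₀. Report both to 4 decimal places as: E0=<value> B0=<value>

E0=108.7789 B0=199.0525

Equity is a call on the firm's assets struck at D = 216.8636:
d₁ = [ln(V₀/D) + (r + σ²/2)T] / (σ√T)
   = [ln(307.8314/216.8636) + (0.0354 + 0.5·0.1507²)·2.3278] / (0.1507·√2.3278)
   = [0.350284 + 0.108837] / 0.229925 = 1.996828
d₂ = d₁ − σ√T = 1.996828 − 0.229925 = 1.766903
N(d₁) = 0.977078,  N(d₂) = 0.961378,  e^(−rT) = 0.920900
E₀ = V₀·N(d₁) − D·e^(−rT)·N(d₂)
   = 307.8314·0.977078 − 216.8636·0.920900·0.961378 = 108.778910
B₀ = V₀ − E₀ = 307.8314 − 108.778910 = 199.052490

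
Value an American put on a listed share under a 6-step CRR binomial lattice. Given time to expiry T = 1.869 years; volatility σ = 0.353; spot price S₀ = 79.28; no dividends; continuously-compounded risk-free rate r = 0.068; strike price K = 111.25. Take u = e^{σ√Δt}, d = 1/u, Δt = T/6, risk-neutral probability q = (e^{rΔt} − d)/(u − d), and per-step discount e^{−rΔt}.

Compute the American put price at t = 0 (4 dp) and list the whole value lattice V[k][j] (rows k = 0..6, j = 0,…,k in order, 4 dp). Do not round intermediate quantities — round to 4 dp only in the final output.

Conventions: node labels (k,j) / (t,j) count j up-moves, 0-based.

price = 32.7445
tree:
32.7445
46.1471 20.9897
57.7890 31.9700 11.1119
67.3491 46.1471 19.2103 3.6414
75.1996 57.7890 31.9700 7.5120 0.0000
81.6463 67.3491 46.1471 15.4971 0.0000 0.0000
86.9401 75.1996 57.7890 31.9700 0.0000 0.0000 0.0000

Δt=0.31150  u=1.21776  d=0.82118  q=0.50488  discount=0.97904
step 6 (expiry): payoffs max(K−S,0) = 86.9401 75.1996 57.7890 31.9700 0.0000 0.0000 0.0000
k=5: (k=5,j=0): S=29.6037, K−S=81.6463, hold=79.3145 ⇒ V=81.6463 exercise | (k=5,j=1): S=43.9009, K−S=67.3491, hold=65.0174 ⇒ V=67.3491 exercise | (k=5,j=2): S=65.1029, K−S=46.1471, hold=43.8154 ⇒ V=46.1471 exercise | (k=5,j=3): S=96.5444, K−S=14.7056, hold=15.4971 ⇒ V=15.4971 continue | (k=5,j=4): S=143.1706, K−S=0.0000, hold=0.0000 ⇒ V=0.0000 continue | (k=5,j=5): S=212.3150, K−S=0.0000, hold=0.0000 ⇒ V=0.0000 continue
k=4: (k=4,j=0): S=36.0504, K−S=75.1996, hold=72.8679 ⇒ V=75.1996 exercise | (k=4,j=1): S=53.4610, K−S=57.7890, hold=55.4573 ⇒ V=57.7890 exercise | (k=4,j=2): S=79.2800, K−S=31.9700, hold=30.0295 ⇒ V=31.9700 exercise | (k=4,j=3): S=117.5684, K−S=0.0000, hold=7.5120 ⇒ V=7.5120 continue | (k=4,j=4): S=174.3481, K−S=0.0000, hold=0.0000 ⇒ V=0.0000 continue
k=3: (k=3,j=0): S=43.9009, K−S=67.3491, hold=65.0174 ⇒ V=67.3491 exercise | (k=3,j=1): S=65.1029, K−S=46.1471, hold=43.8154 ⇒ V=46.1471 exercise | (k=3,j=2): S=96.5444, K−S=14.7056, hold=19.2103 ⇒ V=19.2103 continue | (k=3,j=3): S=143.1706, K−S=0.0000, hold=3.6414 ⇒ V=3.6414 continue
k=2: (k=2,j=0): S=53.4610, K−S=57.7890, hold=55.4573 ⇒ V=57.7890 exercise | (k=2,j=1): S=79.2800, K−S=31.9700, hold=31.8650 ⇒ V=31.9700 exercise | (k=2,j=2): S=117.5684, K−S=0.0000, hold=11.1119 ⇒ V=11.1119 continue
k=1: (k=1,j=0): S=65.1029, K−S=46.1471, hold=43.8154 ⇒ V=46.1471 exercise | (k=1,j=1): S=96.5444, K−S=14.7056, hold=20.9897 ⇒ V=20.9897 continue
k=0: (k=0,j=0): S=79.2800, K−S=31.9700, hold=32.7445 ⇒ V=32.7445 continue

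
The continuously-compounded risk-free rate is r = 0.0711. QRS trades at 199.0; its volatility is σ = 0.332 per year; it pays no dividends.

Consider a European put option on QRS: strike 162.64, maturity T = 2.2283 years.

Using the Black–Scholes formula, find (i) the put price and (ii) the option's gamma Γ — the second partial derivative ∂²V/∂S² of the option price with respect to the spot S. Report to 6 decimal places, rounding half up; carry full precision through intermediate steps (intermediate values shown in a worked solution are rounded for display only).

σ√T = 0.332·√2.2283 = 0.495593
d₁ = (ln(S/K) + (r+σ²/2)T) / (σ√T) = (ln(199.0/162.64) + (0.0711+0.332²/2)·2.2283) / 0.495593 = (0.201766 + 0.281238) / 0.495593 = 0.974598
d₂ = d₁ − σ√T = 0.974598 − 0.495593 = 0.479006
e^{−rT} = 0.853481
N(−d₁) = 0.164880,  N(−d₂) = 0.315967
Put price V = K·e^{−rT}·N(−d₂) − S·N(−d₁) = 43.859463 − 32.811072 = 11.048390
φ(d₁) = (1/√(2π))·e^{−d₁²/2} = 0.248116
Γ = φ(d₁) / (S·σ·√T) = 0.002516

price = 11.048390
Γ = 0.002516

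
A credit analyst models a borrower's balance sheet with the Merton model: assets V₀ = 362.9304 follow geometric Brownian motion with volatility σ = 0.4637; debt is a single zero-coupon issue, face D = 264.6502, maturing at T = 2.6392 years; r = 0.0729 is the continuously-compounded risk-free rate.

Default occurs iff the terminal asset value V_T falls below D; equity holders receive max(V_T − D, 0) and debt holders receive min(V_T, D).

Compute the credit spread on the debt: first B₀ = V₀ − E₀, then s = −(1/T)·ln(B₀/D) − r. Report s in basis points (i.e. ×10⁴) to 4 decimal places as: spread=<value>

Equity is a call on the firm's assets struck at D = 264.6502:
d₁ = [ln(V₀/D) + (r + σ²/2)T] / (σ√T)
   = [ln(362.9304/264.6502) + (0.0729 + 0.5·0.4637²)·2.6392] / (0.4637·√2.6392)
   = [0.315802 + 0.476135] / 0.753309 = 1.051278
d₂ = d₁ − σ√T = 1.051278 − 0.753309 = 0.297969
N(d₁) = 0.853434,  N(d₂) = 0.617136,  e^(−rT) = 0.824979
E₀ = V₀·N(d₁) − D·e^(−rT)·N(d₂)
   = 362.9304·0.853434 − 264.6502·0.824979·0.617136 = 174.997435
B₀ = V₀ − E₀ = 362.9304 − 174.997435 = 187.932965
spread = −(1/T)·ln(B₀/D) − r = −(1/2.6392)·ln(187.932965/264.6502) − 0.0729 = 0.05680734
in basis points: 0.05680734 × 10⁴ = 568.0734 bp

spread=568.0734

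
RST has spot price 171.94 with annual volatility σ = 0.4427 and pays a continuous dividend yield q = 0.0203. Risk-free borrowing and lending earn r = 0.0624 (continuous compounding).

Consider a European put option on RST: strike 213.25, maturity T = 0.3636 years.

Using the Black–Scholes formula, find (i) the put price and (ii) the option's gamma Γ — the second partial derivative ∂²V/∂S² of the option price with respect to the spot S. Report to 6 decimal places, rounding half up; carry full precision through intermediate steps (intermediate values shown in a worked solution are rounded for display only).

price = 44.369680
Γ = 0.007138

σ√T = 0.4427·√0.3636 = 0.266945
d₁ = (ln(S/K) + (r−q+σ²/2)T) / (σ√T) = (ln(171.94/213.25) + (0.0624−0.0203+0.4427²/2)·0.3636) / 0.266945 = (-0.215320 + 0.050937) / 0.266945 = -0.615791
d₂ = d₁ − σ√T = -0.615791 − 0.266945 = -0.882736
e^{−rT} = 0.977567
e^{−qT} = 0.992646
N(−d₁) = 0.730984,  N(−d₂) = 0.811311
Put price V = K·e^{−rT}·N(−d₂) − S·e^{−qT}·N(−d₁) = 169.130768 − 124.761088 = 44.369680
φ(d₁) = (1/√(2π))·e^{−d₁²/2} = 0.330041
Γ = e^{−qT}·φ(d₁) / (S·σ·√T) = 0.007138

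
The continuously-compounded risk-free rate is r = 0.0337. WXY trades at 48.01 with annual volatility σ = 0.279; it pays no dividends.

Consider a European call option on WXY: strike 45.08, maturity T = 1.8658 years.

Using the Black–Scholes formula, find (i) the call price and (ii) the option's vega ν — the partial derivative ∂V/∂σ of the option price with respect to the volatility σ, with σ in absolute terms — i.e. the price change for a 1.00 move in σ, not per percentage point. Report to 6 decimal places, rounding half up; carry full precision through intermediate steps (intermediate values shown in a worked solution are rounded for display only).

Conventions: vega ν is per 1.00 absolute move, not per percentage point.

σ√T = 0.279·√1.8658 = 0.381098
d₁ = (ln(S/K) + (r+σ²/2)T) / (σ√T) = (ln(48.01/45.08) + (0.0337+0.279²/2)·1.8658) / 0.381098 = (0.062971 + 0.135495) / 0.381098 = 0.520774
d₂ = d₁ − σ√T = 0.520774 − 0.381098 = 0.139676
e^{−rT} = 0.939059
N(d₁) = 0.698738,  N(d₂) = 0.555542
Call price V = S·N(d₁) − K·e^{−rT}·N(d₂) = 33.546406 − 23.517624 = 10.028782
φ(d₁) = (1/√(2π))·e^{−d₁²/2} = 0.348352
ν = S·φ(d₁)·√T = 22.844559

price = 10.028782
ν = 22.844559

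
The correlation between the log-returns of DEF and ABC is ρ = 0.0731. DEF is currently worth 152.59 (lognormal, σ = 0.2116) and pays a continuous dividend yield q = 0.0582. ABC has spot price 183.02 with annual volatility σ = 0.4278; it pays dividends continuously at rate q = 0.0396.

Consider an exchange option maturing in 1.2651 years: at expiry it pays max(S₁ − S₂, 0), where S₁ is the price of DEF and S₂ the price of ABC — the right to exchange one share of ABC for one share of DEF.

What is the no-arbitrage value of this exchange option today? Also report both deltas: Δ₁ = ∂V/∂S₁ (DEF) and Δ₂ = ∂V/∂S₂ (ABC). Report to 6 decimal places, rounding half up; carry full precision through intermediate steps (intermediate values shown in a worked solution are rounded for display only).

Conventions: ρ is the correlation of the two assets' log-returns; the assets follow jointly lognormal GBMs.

exchange price = 18.718810
Δ1 = 0.415103
Δ2 = -0.243808

σ_eff = √(σ₁² + σ₂² − 2ρσ₁σ₂) = √(0.2116² + 0.4278² − 2·0.0731·0.2116·0.4278) = 0.463199
d₁ = (ln(S₁/S₂) + (q₂ − q₁ + σ_eff²/2)T) / (σ_eff√T) = (ln(152.59/183.02) + (0.0396 − 0.0582 + 0.107277)·1.2651) / 0.520990 = -0.133700
d₂ = d₁ − σ_eff√T = -0.133700 − 0.520990 = -0.654690
N(d₁) = 0.446820,  N(d₂) = 0.256334
V = S₁·e^{−q₁T}·N(d₁) − S₂·e^{−q₂T}·N(d₂) = 63.340597 − 44.621787 = 18.718810
Key observation: pricing in ABC-units makes this a unit-strike call on the ratio S₁/S₂ — the risk-free rate cancels and cannot affect the value.
Δ₁ = e^{−q₁T}·N(d₁) = 0.415103;  Δ₂ = −e^{−q₂T}·N(d₂) = -0.243808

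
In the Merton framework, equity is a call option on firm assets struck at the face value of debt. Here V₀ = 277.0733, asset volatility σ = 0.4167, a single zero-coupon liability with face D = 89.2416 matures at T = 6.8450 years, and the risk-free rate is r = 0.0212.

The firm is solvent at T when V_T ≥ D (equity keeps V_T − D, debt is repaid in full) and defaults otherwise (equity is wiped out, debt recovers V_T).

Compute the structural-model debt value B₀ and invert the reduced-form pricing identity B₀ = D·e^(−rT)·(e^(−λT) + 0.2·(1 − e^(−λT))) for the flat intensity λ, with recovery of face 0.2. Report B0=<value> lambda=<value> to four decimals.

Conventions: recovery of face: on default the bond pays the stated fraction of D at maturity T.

B0=68.6131 lambda=0.0218

Work the structural quantities from V₀ = 277.0733 against face 89.2416:
d₁ = [ln(V₀/D) + (r + σ²/2)T] / (σ√T)
   = [ln(277.0733/89.2416) + (0.0212 + 0.5·0.4167²)·6.8450] / (0.4167·√6.8450)
   = [1.132935 + 0.739393] / 1.090210 = 1.717401
d₂ = d₁ − σ√T = 1.717401 − 1.090210 = 0.627191
N(d₁) = 0.957047,  N(d₂) = 0.734733,  e^(−rT) = 0.864924
E₀ = V₀·N(d₁) − D·e^(−rT)·N(d₂)
   = 277.0733·0.957047 − 89.2416·0.864924·0.734733 = 208.460222
B₀ = V₀ − E₀ = 277.0733 − 208.460222 = 68.613078
e^(−λT) = (B₀·e^(rT)/D − 0.2)/(1 − 0.2) = (68.6131·1.156171/89.2416 − 0.2)/0.8 = 0.86114802
λ = −ln(0.86114802)/6.8450 = 0.021839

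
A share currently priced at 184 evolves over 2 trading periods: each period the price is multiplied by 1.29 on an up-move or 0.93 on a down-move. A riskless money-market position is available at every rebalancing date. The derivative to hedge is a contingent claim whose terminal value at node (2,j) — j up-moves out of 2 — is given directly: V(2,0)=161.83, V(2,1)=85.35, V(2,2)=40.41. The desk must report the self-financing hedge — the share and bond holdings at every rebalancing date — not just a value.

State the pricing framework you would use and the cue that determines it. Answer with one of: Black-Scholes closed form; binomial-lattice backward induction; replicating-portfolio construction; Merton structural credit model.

Key observation: the mandate to exhibit the hedge at every date and state singles out the replicating-portfolio construction on the 2-period tree with factors 1.29 and 0.93 from 184.

framework: replicating-portfolio construction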